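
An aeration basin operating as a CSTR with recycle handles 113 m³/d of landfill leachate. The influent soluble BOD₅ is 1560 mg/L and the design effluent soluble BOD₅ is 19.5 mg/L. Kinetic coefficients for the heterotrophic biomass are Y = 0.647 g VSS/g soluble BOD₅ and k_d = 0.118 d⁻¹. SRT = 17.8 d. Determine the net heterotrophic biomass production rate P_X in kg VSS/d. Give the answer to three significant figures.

Y_obs = Y / (1 + k_d θ_c) = 0.647 / (1 + 0.118 × 17.8) = 0.647 / 3.100 = 0.2087.
ΔS = 1560 − 19.5 = 1540 mg/L, so the substrate removal rate is 113 × 1540/1000 = 174.1 kg soluble BOD₅/d.
So the net sludge growth is P_X = 0.2087 × 174.1 = 36.33 kg VSS/d.

P_X ≈ 36.3 kg VSS/d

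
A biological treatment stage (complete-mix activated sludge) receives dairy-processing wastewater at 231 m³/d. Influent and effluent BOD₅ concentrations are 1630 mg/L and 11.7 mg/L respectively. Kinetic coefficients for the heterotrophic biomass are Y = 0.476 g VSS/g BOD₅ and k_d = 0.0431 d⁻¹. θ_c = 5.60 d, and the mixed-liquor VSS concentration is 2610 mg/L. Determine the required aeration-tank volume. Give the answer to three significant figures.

Steady-state biomass mass balance: V·X·(1 + k_d·θ_c) = Y·Q·(S₀ − S)·θ_c, so V = 0.476 × 231 × (1630 − 11.7) × 5.60 / [2610 × (1 + 0.0431 × 5.60)] = 9.96×10^5 / 3240 = 307.6 m³.

V ≈ 308 m³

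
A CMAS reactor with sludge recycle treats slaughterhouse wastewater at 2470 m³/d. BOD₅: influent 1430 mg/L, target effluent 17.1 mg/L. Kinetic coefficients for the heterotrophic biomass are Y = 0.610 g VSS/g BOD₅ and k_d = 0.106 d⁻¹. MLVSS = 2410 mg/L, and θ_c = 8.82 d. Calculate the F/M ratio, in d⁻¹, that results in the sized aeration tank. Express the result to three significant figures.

From the SRT design equation V = Y Q (S₀−S) θ_c / [X (1 + k_d θ_c)] = 0.610 × 2470 × (1430 − 17.1) × 8.82 / [2410 × (1 + 0.106 × 8.82)] = 1.88×10^7 / 4663 = 4026 m³.
F/M = applied load / biomass = Q·S₀/(V·X) = 2470 × 1430 / (4026 × 2410) = 0.3640 d⁻¹.

F/M ≈ 0.364 d⁻¹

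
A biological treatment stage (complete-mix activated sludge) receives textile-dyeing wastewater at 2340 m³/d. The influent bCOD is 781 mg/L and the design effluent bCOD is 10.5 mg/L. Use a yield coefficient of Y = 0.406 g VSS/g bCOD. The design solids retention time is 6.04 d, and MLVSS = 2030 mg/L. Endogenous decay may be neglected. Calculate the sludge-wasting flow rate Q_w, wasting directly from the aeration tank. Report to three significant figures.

With k_d = 0 the design equation reduces to V = Y Q (S₀−S) θ_c / X = 0.406 × 2340 × (781 − 10.5) × 6.04 / 2030 = 2178 m³.
With mixed-liquor wasting, θ_c = V/Q_w, so Q_w = V/θ_c = 2178/6.04 = 360.6 m³/d.

Q_w ≈ 361 m³/d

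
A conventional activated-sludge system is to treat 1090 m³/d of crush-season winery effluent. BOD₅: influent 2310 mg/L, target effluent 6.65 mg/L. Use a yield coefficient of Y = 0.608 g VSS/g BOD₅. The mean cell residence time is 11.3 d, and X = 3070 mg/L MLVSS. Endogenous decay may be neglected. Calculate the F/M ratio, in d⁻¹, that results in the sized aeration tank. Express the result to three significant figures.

F/M ≈ 0.146 d⁻¹

V·X = Y·Q·ΔS·θ_c gives V = 0.608 × 1090 × (2310 − 6.65) × 11.3 / 3070 = 5619 m³.
F/M = applied load / biomass = Q·S₀/(V·X) = 1090 × 2310 / (5619 × 3070) = 0.1460 d⁻¹.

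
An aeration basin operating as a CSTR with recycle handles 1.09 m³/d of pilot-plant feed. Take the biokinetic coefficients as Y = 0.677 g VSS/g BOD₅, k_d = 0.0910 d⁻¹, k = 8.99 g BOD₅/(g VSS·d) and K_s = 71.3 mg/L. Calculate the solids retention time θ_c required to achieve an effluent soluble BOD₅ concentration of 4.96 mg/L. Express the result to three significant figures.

θ_c ≈ 3.28 d

Specific growth rate at S = 4.96 mg/L: μ = YkS/(K_s+S) = 0.677·8.99·4.96/(71.3+4.96) = 0.3959 d⁻¹.
1/θ_c = 0.3959 − 0.0910 = 0.3049 d⁻¹, so θ_c = 3.280 d.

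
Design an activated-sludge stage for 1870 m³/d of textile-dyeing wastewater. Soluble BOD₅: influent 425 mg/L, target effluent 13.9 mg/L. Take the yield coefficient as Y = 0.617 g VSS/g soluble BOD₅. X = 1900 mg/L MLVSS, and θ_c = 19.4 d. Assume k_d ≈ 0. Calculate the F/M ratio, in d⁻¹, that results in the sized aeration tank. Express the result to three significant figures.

V·X = Y·Q·ΔS·θ_c gives V = 0.617 × 1870 × (425 − 13.9) × 19.4 / 1900 = 4843 m³.
Food-to-microorganism ratio F/M = Q S₀ / (V X) = 1870 × 425 / (4843 × 1900) = 0.08637 d⁻¹.

F/M ≈ 0.0864 d⁻¹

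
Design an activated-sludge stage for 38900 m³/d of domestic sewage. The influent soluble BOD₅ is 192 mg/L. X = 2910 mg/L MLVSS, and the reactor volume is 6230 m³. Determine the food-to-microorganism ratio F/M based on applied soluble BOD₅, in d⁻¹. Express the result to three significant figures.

F/M = Q·S₀ / (V·X) = 38900 × 192 / (6230 × 2910) = 0.4120 g soluble BOD₅·(g VSS·d)⁻¹.

F/M ≈ 0.412 d⁻¹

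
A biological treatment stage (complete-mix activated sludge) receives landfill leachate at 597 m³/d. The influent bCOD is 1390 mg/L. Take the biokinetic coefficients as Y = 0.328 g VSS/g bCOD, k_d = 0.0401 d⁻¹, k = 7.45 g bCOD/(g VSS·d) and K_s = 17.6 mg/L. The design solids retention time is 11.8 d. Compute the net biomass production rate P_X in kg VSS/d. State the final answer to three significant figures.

For a completely mixed reactor with recycle the Lawrence–McCarty relation gives S = K_s·(1 + k_d·θ_c) / [θ_c·(Y·k − k_d) − 1] = 17.6 × (1 + 0.0401 × 11.8) / [11.8 × (0.328 × 7.45 − 0.0401) − 1] = 25.93 / 27.36 = 0.9476 mg/L.
Correct the yield for decay: Y_obs = Y/(1 + k_d θ_c) = 0.328 / (1 + 0.0401 × 11.8) = 0.328 / 1.473 = 0.2226.
Substrate removed = Q·(S₀ − S) = 597 m³/d × (1390 − 0.948) g/m³ = 8.29×10^5 g/d = 829.3 kg/d.
Net biomass production P_X = Y_obs × Q·(S₀ − S) = 0.2226 × 829.3 = 184.6 kg VSS/d.

P_X ≈ 185 kg VSS/d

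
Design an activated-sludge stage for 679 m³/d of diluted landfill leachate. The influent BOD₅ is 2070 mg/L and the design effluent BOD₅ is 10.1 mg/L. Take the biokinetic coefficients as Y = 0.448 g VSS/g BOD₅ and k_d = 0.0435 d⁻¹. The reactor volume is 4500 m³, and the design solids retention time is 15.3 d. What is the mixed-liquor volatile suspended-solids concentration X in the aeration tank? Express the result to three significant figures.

X ≈ 1280 mg/L

From V·X·(1 + k_d·θ_c) = Y·Q·(S₀ − S)·θ_c: X = 0.448 × 679 × (2070 − 10.1) × 15.3 / [4500 × (1 + 0.0435 × 15.3)] = 1279 mg/L.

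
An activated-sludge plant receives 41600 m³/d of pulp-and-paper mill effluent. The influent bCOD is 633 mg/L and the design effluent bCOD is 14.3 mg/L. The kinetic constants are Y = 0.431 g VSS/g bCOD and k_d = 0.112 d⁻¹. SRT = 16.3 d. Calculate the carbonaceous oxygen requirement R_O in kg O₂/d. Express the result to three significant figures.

Y_obs = Y / (1 + k_d θ_c) = 0.431 / (1 + 0.112 × 16.3) = 0.431 / 2.826 = 0.1525.
Mass of bCOD removed per day: Q(S₀ − S) = 41600 × 618.7 g/m³ = 25738 kg/d.
Net sludge production P_X = 0.1525 × 25738 = 3926 kg VSS/d.
R_O = Q·(S₀ − S) − 1.42·P_X = 25738 − 1.42 × 3926 = 20163 kg O₂/d.

R_O ≈ 20200 kg O₂/d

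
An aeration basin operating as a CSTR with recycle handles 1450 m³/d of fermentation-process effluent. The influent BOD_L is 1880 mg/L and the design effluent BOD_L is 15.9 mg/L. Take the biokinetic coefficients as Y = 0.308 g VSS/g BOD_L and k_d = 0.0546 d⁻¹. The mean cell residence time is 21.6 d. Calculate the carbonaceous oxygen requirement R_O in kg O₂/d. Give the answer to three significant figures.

R_O ≈ 2160 kg O₂/d

Y_obs = Y / (1 + k_d θ_c) = 0.308 / (1 + 0.0546 × 21.6) = 0.308 / 2.179 = 0.1413.
ΔS = 1880 − 15.9 = 1864 mg/L, so the substrate removal rate is 1450 × 1864/1000 = 2703 kg BOD_L/d.
Biomass synthesised: P_X = Y_obs × 2703 = 382.0 kg VSS/d.
R_O = Q·(S₀ − S) − 1.42·P_X = 2703 − 1.42 × 382.0 = 2161 kg O₂/d.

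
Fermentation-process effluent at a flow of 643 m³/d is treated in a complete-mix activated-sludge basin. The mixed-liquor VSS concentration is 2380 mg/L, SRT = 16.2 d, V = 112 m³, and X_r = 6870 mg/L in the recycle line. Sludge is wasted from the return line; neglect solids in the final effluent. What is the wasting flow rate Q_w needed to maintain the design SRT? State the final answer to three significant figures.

Q_w = (V·X)/(θ_c X_r) = 112.0 × 2380 / (16.2 × 6870) = 2.395 m³/d.

Q_w ≈ 2.40 m³/d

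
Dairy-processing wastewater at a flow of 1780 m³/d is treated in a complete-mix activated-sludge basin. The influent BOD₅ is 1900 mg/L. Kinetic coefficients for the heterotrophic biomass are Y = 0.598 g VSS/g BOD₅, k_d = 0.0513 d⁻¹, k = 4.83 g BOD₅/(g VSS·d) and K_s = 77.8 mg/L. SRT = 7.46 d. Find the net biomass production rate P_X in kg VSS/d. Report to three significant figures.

P_X ≈ 1460 kg VSS/d

For a completely mixed reactor with recycle the Lawrence–McCarty relation gives S = K_s·(1 + k_d·θ_c) / [θ_c·(Y·k − k_d) − 1] = 77.8 × (1 + 0.0513 × 7.46) / [7.46 × (0.598 × 4.83 − 0.0513) − 1] = 107.6 / 20.16 = 5.335 mg/L.
Observed yield with endogenous decay: Y_obs = Y / (1 + k_d·θ_c) = 0.598 / (1 + 0.0513 × 7.46) = 0.598 / 1.383 = 0.4325 g VSS/g BOD₅.
ΔS = 1900 − 5.33 = 1895 mg/L, so the substrate removal rate is 1780 × 1895/1000 = 3373 kg BOD₅/d.
Biomass produced: P_X = Y_obs·Q·ΔS = 0.4325 × 3373 ≈ 1459 kg VSS/d.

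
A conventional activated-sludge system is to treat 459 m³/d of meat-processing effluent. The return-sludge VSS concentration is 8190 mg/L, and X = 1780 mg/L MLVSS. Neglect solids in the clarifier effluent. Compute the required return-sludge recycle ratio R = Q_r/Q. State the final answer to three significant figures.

R ≈ 0.278

Solids balance on the clarifier gives (1+R)X = R·X_r, so R = X/(X_r − X) = 1780 / (8190 − 1780) = 0.2777.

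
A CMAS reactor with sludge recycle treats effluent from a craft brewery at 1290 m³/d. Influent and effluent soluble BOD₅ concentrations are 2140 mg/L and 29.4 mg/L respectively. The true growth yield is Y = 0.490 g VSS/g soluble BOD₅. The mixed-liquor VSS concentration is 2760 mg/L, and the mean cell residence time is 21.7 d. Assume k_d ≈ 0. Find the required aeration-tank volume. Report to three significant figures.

With k_d = 0 the design equation reduces to V = Y Q (S₀−S) θ_c / X = 0.490 × 1290 × (2140 − 29.4) × 21.7 / 2760 = 10489 m³.

V ≈ 10500 m³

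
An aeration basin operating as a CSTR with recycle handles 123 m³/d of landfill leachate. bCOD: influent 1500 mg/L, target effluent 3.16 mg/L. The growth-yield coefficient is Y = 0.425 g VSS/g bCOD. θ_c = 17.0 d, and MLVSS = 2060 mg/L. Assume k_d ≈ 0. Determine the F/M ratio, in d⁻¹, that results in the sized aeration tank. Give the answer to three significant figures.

With k_d = 0 the design equation reduces to V = Y Q (S₀−S) θ_c / X = 0.425 × 123 × (1500 − 3.16) × 17.0 / 2060 = 645.7 m³.
F/M = applied load / biomass = Q·S₀/(V·X) = 123 × 1500 / (645.7 × 2060) = 0.1387 d⁻¹.

F/M ≈ 0.139 d⁻¹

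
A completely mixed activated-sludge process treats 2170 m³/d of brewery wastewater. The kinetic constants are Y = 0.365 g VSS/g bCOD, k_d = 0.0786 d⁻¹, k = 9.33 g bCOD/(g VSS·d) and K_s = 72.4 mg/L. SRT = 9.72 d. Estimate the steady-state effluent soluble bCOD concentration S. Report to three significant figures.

Effluent substrate depends only on kinetics and SRT: S = K_s(1 + k_d θ_c) / [θ_c(Yk − k_d) − 1] = 72.4 × (1 + 0.0786 × 9.72) / [9.72 × (0.365 × 9.33 − 0.0786) − 1] = 127.7 / 31.34 = 4.075 mg/L.

S ≈ 4.08 mg/L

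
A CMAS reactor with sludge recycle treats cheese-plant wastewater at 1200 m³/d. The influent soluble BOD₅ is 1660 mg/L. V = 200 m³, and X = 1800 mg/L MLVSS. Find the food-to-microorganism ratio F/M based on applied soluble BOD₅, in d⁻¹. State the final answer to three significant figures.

F/M ≈ 5.53 d⁻¹

Food-to-microorganism ratio F/M = Q S₀ / (V X) = 1200 × 1660 / (200.0 × 1800) = 5.533 d⁻¹.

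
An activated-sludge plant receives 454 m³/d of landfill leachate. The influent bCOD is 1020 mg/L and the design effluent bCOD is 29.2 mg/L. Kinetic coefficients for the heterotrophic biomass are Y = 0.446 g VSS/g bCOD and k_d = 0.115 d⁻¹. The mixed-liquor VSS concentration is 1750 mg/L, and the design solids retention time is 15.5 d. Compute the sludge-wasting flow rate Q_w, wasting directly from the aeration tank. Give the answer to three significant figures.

Steady-state biomass mass balance: V·X·(1 + k_d·θ_c) = Y·Q·(S₀ − S)·θ_c, so V = 0.446 × 454 × (1020 − 29.2) × 15.5 / [1750 × (1 + 0.115 × 15.5)] = 3.11×10^6 / 4869 = 638.6 m³.
For wasting at MLVSS concentration, Q_w = V/θ_c = 638.6/15.5 = 41.20 m³/d.

Q_w ≈ 41.2 m³/d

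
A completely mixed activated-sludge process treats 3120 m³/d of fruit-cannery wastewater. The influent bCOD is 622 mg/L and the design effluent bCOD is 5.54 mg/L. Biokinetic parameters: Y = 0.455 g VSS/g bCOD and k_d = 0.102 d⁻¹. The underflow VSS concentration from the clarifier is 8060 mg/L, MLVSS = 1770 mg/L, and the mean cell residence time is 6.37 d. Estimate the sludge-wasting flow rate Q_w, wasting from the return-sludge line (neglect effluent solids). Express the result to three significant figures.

Q_w ≈ 65.8 m³/d

Steady-state biomass mass balance: V·X·(1 + k_d·θ_c) = Y·Q·(S₀ − S)·θ_c, so V = 0.455 × 3120 × (622 − 5.54) × 6.37 / [1770 × (1 + 0.102 × 6.37)] = 5.57×10^6 / 2920 = 1909 m³.
θ_c = V·X/(Q_w·X_r) when wasting from the recycle, so Q_w = V·X/(θ_c·X_r) = 1909 × 1770 / (6.37 × 8060) = 65.81 m³/d.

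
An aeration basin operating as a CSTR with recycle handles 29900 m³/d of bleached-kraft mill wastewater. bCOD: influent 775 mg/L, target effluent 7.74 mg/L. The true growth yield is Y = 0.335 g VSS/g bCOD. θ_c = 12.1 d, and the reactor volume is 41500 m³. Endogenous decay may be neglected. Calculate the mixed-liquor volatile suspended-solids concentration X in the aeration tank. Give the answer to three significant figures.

X ≈ 2240 mg/L

Without decay, X = Y Q (S₀−S) θ_c / V = 0.335 × 29900 × (775 − 7.74) × 12.1 / 41500 = 2241 mg/L.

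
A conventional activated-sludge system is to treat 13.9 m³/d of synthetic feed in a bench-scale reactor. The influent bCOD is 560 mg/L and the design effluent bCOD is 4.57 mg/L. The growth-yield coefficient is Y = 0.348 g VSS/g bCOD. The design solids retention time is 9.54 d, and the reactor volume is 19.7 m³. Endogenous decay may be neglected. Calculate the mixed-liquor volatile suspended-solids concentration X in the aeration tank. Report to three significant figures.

X ≈ 1300 mg/L

From V·X = Y·Q·(S₀ − S)·θ_c (decay neglected): X = 0.348 × 13.9 × (560 − 4.57) × 9.54 / 19.7 = 1301 mg/L.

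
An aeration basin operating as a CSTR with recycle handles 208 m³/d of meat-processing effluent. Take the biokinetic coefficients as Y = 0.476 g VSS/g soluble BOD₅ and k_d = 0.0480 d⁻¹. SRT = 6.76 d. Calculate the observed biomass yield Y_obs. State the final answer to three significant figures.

Y_obs ≈ 0.359 g VSS/g soluble BOD₅

Correct the yield for decay: Y_obs = Y/(1 + k_d θ_c) = 0.476 / (1 + 0.0480 × 6.76) = 0.476 / 1.324 = 0.3594.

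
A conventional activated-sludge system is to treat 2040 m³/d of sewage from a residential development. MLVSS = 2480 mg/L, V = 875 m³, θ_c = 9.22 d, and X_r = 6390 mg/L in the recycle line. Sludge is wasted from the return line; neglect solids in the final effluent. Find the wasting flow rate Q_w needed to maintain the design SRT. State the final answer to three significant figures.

Q_w ≈ 36.8 m³/d

Wasting from the return line (neglecting effluent solids): Q_w = V·X / (θ_c·X_r) = 875.0 × 2480 / (9.22 × 6390) = 36.83 m³/d.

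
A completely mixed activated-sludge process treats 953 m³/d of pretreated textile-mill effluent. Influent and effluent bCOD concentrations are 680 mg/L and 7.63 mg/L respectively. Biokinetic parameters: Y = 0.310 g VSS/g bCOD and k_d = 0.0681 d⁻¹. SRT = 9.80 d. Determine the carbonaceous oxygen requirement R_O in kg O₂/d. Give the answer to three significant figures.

R_O ≈ 472 kg O₂/d

The observed yield is Y_obs = Y/(1 + k_d·θ_c) = 0.310 / (1 + 0.0681 × 9.80) = 0.310 / 1.667 = 0.1859 g VSS per g bCOD removed.
Q·(S₀ − S) = 953 × (680 − 7.63) × 10⁻³ = 640.8 kg/d removed.
P_X = Y_obs·Q·(S₀ − S) = 0.1859 × 640.8 = 119.1 kg VSS/d.
R_O = Q·(S₀ − S) − 1.42·P_X = 640.8 − 1.42 × 119.1 = 471.6 kg O₂/d.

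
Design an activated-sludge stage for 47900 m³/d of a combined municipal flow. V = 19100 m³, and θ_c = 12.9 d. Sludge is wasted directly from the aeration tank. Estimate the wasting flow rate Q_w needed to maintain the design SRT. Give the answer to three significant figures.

Q_w ≈ 1480 m³/d

For wasting at MLVSS concentration, Q_w = V/θ_c = 19100/12.9 = 1481 m³/d.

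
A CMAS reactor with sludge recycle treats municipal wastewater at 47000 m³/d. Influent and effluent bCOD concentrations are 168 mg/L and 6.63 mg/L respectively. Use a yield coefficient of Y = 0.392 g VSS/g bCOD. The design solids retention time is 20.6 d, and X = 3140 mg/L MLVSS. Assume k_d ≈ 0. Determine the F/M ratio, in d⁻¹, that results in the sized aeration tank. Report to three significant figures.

F/M ≈ 0.129 d⁻¹

With k_d = 0 the design equation reduces to V = Y Q (S₀−S) θ_c / X = 0.392 × 47000 × (168 − 6.63) × 20.6 / 3140 = 19505 m³.
Food-to-microorganism ratio F/M = Q S₀ / (V X) = 47000 × 168 / (19505 × 3140) = 0.1289 d⁻¹.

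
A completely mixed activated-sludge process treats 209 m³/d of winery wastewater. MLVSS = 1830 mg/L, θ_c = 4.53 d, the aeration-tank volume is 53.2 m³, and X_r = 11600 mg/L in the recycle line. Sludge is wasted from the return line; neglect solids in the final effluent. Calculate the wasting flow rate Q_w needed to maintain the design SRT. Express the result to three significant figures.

Q_w = (V·X)/(θ_c X_r) = 53.20 × 1830 / (4.53 × 11600) = 1.853 m³/d.

Q_w ≈ 1.85 m³/d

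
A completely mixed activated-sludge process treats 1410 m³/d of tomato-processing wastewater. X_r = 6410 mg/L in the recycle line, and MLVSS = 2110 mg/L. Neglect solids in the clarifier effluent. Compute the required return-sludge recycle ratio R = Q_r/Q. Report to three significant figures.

Mass balance around the secondary clarifier (neglecting effluent solids): R = X / (X_r − X) = 2110 / (6410 − 2110) = 0.4907.

R ≈ 0.491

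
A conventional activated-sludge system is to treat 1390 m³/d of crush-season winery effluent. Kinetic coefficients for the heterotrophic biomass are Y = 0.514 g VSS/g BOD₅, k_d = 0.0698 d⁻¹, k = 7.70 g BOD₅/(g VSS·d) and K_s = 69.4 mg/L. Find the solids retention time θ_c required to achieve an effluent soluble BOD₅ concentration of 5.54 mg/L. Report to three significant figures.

At the target effluent, Y k S/(K_s+S) = 0.514×7.70×5.54/74.94 = 0.2926 d⁻¹.
θ_c = 1/(μ − k_d) = 1/(0.2926 − 0.0698) = 1/0.2228 = 4.489 d.

θ_c ≈ 4.49 d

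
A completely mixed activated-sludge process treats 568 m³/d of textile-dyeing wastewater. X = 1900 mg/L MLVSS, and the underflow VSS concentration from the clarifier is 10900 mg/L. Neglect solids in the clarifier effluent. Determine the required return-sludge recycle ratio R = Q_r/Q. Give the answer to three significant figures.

R ≈ 0.211

Solids balance on the clarifier gives (1+R)X = R·X_r, so R = X/(X_r − X) = 1900 / (10900 − 1900) = 0.2111.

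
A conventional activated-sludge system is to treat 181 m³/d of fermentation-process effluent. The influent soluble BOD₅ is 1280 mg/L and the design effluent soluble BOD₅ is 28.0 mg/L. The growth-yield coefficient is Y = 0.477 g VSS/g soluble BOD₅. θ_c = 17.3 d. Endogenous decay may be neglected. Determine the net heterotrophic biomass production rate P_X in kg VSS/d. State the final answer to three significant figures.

Since k_d ≈ 0, Y_obs = Y = 0.477 g VSS/g soluble BOD₅.
Substrate removed = Q·(S₀ − S) = 181 m³/d × (1280 − 28.0) g/m³ = 2.27×10^5 g/d = 226.6 kg/d.
Biomass produced: P_X = Y_obs·Q·ΔS = 0.4770 × 226.6 ≈ 108.1 kg VSS/d.

P_X ≈ 108 kg VSS/d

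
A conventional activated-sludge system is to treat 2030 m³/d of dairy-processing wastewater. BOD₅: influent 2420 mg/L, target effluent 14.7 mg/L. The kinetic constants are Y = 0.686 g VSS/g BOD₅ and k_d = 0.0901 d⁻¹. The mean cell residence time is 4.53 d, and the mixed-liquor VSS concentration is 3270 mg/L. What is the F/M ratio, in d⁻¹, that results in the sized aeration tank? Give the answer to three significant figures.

F/M ≈ 0.456 d⁻¹

Steady-state biomass mass balance: V·X·(1 + k_d·θ_c) = Y·Q·(S₀ − S)·θ_c, so V = 0.686 × 2030 × (2420 − 14.7) × 4.53 / [3270 × (1 + 0.0901 × 4.53)] = 1.52×10^7 / 4605 = 3295 m³.
F/M = Q·S₀ / (V·X) = 2030 × 2420 / (3295 × 3270) = 0.4559 g BOD₅·(g VSS·d)⁻¹.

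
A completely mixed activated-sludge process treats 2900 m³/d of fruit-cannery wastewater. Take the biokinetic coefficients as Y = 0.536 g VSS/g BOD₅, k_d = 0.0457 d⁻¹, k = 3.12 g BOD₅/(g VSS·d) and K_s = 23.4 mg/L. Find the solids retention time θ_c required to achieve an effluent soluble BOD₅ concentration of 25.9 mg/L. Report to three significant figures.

At the target effluent, Y k S/(K_s+S) = 0.536×3.12×25.9/49.30 = 0.8786 d⁻¹.
1/θ_c = 0.8786 − 0.0457 = 0.8329 d⁻¹, so θ_c = 1.201 d.

θ_c ≈ 1.20 d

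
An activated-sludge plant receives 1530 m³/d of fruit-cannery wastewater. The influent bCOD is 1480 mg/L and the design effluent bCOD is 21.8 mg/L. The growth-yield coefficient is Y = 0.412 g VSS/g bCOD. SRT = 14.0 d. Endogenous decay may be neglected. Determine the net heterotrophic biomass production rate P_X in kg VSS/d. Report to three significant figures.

P_X ≈ 919 kg VSS/d

No decay correction is needed, so Y_obs = Y = 0.412.
Mass of bCOD removed per day: Q(S₀ − S) = 1530 × 1458 g/m³ = 2231 kg/d.
So the net sludge growth is P_X = 0.4120 × 2231 = 919.2 kg VSS/d.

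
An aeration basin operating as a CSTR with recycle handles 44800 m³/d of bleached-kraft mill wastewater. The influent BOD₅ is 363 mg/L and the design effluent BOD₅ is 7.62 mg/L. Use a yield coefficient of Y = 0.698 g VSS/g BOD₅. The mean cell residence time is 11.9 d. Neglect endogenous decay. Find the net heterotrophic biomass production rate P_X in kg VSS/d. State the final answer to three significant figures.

No decay correction is needed, so Y_obs = Y = 0.698.
ΔS = 363 − 7.62 = 355.4 mg/L, so the substrate removal rate is 44800 × 355.4/1000 = 15921 kg BOD₅/d.
So the net sludge growth is P_X = 0.6980 × 15921 = 11113 kg VSS/d.

P_X ≈ 11100 kg VSS/d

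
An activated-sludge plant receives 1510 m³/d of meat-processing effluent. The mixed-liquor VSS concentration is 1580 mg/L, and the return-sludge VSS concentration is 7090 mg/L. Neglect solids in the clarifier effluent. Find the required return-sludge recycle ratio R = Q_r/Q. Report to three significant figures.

Solids balance on the clarifier gives (1+R)X = R·X_r, so R = X/(X_r − X) = 1580 / (7090 − 1580) = 0.2868.

R ≈ 0.287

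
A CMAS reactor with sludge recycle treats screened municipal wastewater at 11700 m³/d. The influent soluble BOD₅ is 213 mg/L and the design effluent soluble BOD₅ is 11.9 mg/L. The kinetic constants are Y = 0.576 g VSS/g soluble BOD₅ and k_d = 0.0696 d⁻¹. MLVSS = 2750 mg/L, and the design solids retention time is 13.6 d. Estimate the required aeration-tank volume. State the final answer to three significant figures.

V ≈ 3440 m³

Steady-state biomass mass balance: V·X·(1 + k_d·θ_c) = Y·Q·(S₀ − S)·θ_c, so V = 0.576 × 11700 × (213 − 11.9) × 13.6 / [2750 × (1 + 0.0696 × 13.6)] = 1.84×10^7 / 5353 = 3443 m³.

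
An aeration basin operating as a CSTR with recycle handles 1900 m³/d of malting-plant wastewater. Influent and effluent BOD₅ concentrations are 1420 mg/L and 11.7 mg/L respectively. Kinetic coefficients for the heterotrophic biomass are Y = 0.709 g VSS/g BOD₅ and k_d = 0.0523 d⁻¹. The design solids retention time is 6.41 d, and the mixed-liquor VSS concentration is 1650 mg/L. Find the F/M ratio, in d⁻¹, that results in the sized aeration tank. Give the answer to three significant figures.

F/M ≈ 0.296 d⁻¹

Rearranging the biomass balance for a CMAS with decay, V = Y·Q·ΔS·θ_c / [X·(1+k_d θ_c)] = 0.709 × 1900 × (1420 − 11.7) × 6.41 / [1650 × (1 + 0.0523 × 6.41)] = 1.22×10^7 / 2203 = 5520 m³.
F/M = applied load / biomass = Q·S₀/(V·X) = 1900 × 1420 / (5520 × 1650) = 0.2962 d⁻¹.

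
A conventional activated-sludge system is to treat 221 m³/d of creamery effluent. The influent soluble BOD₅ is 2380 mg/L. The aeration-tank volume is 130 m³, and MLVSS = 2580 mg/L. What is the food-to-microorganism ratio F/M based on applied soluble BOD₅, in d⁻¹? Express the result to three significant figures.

F/M = Q·S₀ / (V·X) = 221 × 2380 / (130.0 × 2580) = 1.568 g soluble BOD₅·(g VSS·d)⁻¹.

F/M ≈ 1.57 d⁻¹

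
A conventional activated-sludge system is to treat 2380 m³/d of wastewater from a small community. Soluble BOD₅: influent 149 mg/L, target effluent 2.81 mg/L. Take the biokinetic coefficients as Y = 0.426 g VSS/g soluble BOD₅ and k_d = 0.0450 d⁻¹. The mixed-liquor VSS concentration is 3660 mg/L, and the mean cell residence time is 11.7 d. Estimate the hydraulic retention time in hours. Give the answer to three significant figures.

τ ≈ 3.13 h

From the SRT design equation V = Y Q (S₀−S) θ_c / [X (1 + k_d θ_c)] = 0.426 × 2380 × (149 − 2.81) × 11.7 / [3660 × (1 + 0.0450 × 11.7)] = 1.73×10^6 / 5587 = 310.4 m³.
τ = V/Q = 310.4/2380 = 0.1304 d, or 3.130 h.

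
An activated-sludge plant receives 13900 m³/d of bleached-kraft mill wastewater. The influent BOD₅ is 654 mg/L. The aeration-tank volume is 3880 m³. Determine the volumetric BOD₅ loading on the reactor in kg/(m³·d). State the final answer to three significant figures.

L_v ≈ 2.34 kg BOD₅/(m³·d)

L_v = Q S₀ / V = 13900 × 654 × 10⁻³ / 3880 = 2.343 kg/(m³·d).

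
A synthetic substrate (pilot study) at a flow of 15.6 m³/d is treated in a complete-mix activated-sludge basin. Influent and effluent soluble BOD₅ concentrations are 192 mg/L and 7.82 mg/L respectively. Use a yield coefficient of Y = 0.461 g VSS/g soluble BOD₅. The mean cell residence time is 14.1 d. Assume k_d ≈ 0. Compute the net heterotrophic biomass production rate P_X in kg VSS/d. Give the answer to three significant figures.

P_X ≈ 1.32 kg VSS/d

With endogenous decay neglected, the observed yield equals the true yield: Y_obs = Y = 0.461 g VSS/g soluble BOD₅.
Mass of soluble BOD₅ removed per day: Q(S₀ − S) = 15.6 × 184.2 g/m³ = 2.873 kg/d.
So the net sludge growth is P_X = 0.4610 × 2.873 = 1.325 kg VSS/d.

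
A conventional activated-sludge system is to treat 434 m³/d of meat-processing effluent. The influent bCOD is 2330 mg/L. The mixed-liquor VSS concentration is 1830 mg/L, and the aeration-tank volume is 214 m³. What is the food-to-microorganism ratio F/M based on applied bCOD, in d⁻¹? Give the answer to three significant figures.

F/M = applied load / biomass = Q·S₀/(V·X) = 434 × 2330 / (214.0 × 1830) = 2.582 d⁻¹.

F/M ≈ 2.58 d⁻¹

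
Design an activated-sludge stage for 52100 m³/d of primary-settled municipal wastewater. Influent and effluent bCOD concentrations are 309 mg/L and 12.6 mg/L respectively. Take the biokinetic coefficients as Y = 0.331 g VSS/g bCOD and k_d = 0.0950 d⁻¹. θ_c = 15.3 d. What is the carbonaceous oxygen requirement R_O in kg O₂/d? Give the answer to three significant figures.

R_O ≈ 12500 kg O₂/d

Observed yield with endogenous decay: Y_obs = Y / (1 + k_d·θ_c) = 0.331 / (1 + 0.0950 × 15.3) = 0.331 / 2.454 = 0.1349 g VSS/g bCOD.
Q·(S₀ − S) = 52100 × (309 − 12.6) × 10⁻³ = 15442 kg/d removed.
Net sludge production P_X = 0.1349 × 15442 = 2083 kg VSS/d.
R_O = Q·ΔS − 1.42 P_X = 15442 − 2958 = 12484 kg O₂/d.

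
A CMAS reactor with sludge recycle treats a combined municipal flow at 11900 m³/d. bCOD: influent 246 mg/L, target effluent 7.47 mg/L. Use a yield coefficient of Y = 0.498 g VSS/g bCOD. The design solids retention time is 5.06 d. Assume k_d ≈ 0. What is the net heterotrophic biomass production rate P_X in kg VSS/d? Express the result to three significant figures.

P_X ≈ 1410 kg VSS/d

Since k_d ≈ 0, Y_obs = Y = 0.498 g VSS/g bCOD.
Mass of bCOD removed per day: Q(S₀ − S) = 11900 × 238.5 g/m³ = 2839 kg/d.
Net biomass production P_X = Y_obs × Q·(S₀ − S) = 0.4980 × 2839 = 1414 kg VSS/d.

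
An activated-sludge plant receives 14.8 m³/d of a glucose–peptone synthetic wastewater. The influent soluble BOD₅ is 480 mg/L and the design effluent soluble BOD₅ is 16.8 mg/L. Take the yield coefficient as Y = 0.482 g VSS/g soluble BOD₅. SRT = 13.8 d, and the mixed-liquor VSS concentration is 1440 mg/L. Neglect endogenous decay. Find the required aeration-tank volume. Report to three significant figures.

V ≈ 31.7 m³

V·X = Y·Q·ΔS·θ_c gives V = 0.482 × 14.8 × (480 − 16.8) × 13.8 / 1440 = 31.67 m³.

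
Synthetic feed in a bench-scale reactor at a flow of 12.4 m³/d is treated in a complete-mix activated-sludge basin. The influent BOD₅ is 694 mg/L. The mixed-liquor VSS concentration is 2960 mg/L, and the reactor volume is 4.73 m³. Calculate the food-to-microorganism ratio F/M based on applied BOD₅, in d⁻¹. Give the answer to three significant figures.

F/M ≈ 0.615 d⁻¹

Food-to-microorganism ratio F/M = Q S₀ / (V X) = 12.4 × 694 / (4.730 × 2960) = 0.6147 d⁻¹.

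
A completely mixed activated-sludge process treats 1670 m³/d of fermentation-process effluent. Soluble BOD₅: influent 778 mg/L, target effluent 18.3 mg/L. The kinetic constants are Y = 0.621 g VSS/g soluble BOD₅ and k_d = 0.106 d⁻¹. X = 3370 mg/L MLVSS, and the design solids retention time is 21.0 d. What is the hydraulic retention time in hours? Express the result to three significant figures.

τ ≈ 21.9 h

Steady-state biomass mass balance: V·X·(1 + k_d·θ_c) = Y·Q·(S₀ − S)·θ_c, so V = 0.621 × 1670 × (778 − 18.3) × 21.0 / [3370 × (1 + 0.106 × 21.0)] = 1.65×10^7 / 10872 = 1522 m³.
HRT = V/Q = 1522 m³ / 1670 m³·d⁻¹ = 0.9113 d × 24 = 21.87 h.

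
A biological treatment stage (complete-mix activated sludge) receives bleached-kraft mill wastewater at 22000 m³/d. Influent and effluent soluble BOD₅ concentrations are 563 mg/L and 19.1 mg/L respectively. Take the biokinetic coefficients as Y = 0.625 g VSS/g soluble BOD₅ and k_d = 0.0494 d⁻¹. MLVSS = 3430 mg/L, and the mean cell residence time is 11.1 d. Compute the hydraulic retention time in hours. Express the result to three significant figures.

τ ≈ 17.1 h

Rearranging the biomass balance for a CMAS with decay, V = Y·Q·ΔS·θ_c / [X·(1+k_d θ_c)] = 0.625 × 22000 × (563 − 19.1) × 11.1 / [3430 × (1 + 0.0494 × 11.1)] = 8.3×10^7 / 5311 = 15631 m³.
Hydraulic retention time τ = V/Q = 15631 / 22000 = 0.7105 d = 17.05 h.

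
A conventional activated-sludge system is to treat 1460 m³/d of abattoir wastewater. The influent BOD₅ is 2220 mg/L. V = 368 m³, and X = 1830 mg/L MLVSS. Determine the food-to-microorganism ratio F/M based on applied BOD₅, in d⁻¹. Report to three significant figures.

F/M ≈ 4.81 d⁻¹

F/M = Q·S₀ / (V·X) = 1460 × 2220 / (368.0 × 1830) = 4.813 g BOD₅·(g VSS·d)⁻¹.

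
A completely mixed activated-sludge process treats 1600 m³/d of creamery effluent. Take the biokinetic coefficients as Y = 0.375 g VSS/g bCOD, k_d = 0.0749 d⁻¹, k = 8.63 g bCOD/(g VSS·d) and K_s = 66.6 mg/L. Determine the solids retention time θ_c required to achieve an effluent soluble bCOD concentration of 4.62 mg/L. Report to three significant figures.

Specific growth rate at S = 4.62 mg/L: μ = YkS/(K_s+S) = 0.375·8.63·4.62/(66.6+4.62) = 0.2099 d⁻¹.
Then 1/θ_c = μ − k_d = 0.2099 − 0.0749 = 0.1350 d⁻¹, giving θ_c = 7.406 d.

θ_c ≈ 7.41 d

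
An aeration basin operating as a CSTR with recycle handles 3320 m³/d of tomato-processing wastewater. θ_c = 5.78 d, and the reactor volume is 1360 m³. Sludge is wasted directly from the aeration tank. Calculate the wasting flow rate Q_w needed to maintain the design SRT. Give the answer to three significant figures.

Q_w ≈ 235 m³/d

Wasting from the aeration tank: Q_w = V / θ_c = 1360 / 5.78 = 235.3 m³/d.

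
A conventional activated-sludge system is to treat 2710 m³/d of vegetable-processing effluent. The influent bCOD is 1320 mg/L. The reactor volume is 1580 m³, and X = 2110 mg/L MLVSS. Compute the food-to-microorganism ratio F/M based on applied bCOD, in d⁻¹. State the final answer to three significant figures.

F/M ≈ 1.07 d⁻¹

F/M = Q·S₀ / (V·X) = 2710 × 1320 / (1580 × 2110) = 1.073 g bCOD·(g VSS·d)⁻¹.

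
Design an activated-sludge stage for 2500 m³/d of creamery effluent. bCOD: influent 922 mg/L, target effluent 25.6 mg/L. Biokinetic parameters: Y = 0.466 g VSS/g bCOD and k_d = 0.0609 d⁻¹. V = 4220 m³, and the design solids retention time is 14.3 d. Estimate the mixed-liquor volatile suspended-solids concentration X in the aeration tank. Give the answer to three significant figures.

Solving the biomass balance for X: X = Y Q (S₀−S) θ_c / [V (1+k_d θ_c)] = 0.466 × 2500 × (922 − 25.6) × 14.3 / [4220 × (1 + 0.0609 × 14.3)] = 1892 mg/L.

X ≈ 1890 mg/L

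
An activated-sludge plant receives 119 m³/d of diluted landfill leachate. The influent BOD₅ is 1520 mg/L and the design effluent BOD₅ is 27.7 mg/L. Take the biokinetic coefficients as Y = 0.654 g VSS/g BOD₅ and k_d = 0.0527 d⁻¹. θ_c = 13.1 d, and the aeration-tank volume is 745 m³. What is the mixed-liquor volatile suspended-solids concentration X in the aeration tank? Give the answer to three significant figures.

X = Y·Q·ΔS·θ_c / [V·(1 + k_d θ_c)] = 0.654 × 119 × (1520 − 27.7) × 13.1 / [745 × (1 + 0.0527 × 13.1)] = 1208 mg/L.

X ≈ 1210 mg/L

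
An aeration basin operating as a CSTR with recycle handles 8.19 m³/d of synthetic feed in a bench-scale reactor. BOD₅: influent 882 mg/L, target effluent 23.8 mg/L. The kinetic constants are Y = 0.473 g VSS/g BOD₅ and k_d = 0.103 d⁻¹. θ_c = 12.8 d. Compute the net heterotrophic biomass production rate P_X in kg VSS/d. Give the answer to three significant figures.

Correct the yield for decay: Y_obs = Y/(1 + k_d θ_c) = 0.473 / (1 + 0.103 × 12.8) = 0.473 / 2.318 = 0.2040.
ΔS = 882 − 23.8 = 858.2 mg/L, so the substrate removal rate is 8.19 × 858.2/1000 = 7.029 kg BOD₅/d.
P_X = Y_obs · Q(S₀ − S) = 0.2040 × 7.029 = 1.434 kg VSS/d.

P_X ≈ 1.43 kg VSS/d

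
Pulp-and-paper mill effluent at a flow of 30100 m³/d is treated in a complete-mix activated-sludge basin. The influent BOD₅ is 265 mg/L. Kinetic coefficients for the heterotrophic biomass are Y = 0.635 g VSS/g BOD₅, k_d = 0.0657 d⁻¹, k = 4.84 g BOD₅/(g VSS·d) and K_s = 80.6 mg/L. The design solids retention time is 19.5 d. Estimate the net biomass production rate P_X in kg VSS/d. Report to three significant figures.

For a completely mixed reactor with recycle the Lawrence–McCarty relation gives S = K_s·(1 + k_d·θ_c) / [θ_c·(Y·k − k_d) − 1] = 80.6 × (1 + 0.0657 × 19.5) / [19.5 × (0.635 × 4.84 − 0.0657) − 1] = 183.9 / 57.65 = 3.189 mg/L.
Correct the yield for decay: Y_obs = Y/(1 + k_d θ_c) = 0.635 / (1 + 0.0657 × 19.5) = 0.635 / 2.281 = 0.2784.
Substrate removed = Q·(S₀ − S) = 30100 m³/d × (265 − 3.19) g/m³ = 7.88×10^6 g/d = 7880 kg/d.
Net biomass production P_X = Y_obs × Q·(S₀ − S) = 0.2784 × 7880 = 2194 kg VSS/d.

P_X ≈ 2190 kg VSS/d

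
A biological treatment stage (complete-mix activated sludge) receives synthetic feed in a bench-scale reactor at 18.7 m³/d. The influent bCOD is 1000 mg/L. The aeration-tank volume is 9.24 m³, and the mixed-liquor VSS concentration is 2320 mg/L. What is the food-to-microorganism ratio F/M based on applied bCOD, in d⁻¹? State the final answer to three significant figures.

F/M = Q·S₀ / (V·X) = 18.7 × 1000 / (9.240 × 2320) = 0.8723 g bCOD·(g VSS·d)⁻¹.

F/M ≈ 0.872 d⁻¹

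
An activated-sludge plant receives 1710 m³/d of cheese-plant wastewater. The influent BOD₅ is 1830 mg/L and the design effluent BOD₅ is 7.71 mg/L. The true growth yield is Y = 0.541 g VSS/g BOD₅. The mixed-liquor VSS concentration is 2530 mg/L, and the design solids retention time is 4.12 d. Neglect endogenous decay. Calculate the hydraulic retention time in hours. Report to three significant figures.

τ ≈ 38.5 h

With k_d = 0 the design equation reduces to V = Y Q (S₀−S) θ_c / X = 0.541 × 1710 × (1830 − 7.71) × 4.12 / 2530 = 2745 m³.
HRT = V/Q = 2745 m³ / 1710 m³·d⁻¹ = 1.605 d × 24 = 38.53 h.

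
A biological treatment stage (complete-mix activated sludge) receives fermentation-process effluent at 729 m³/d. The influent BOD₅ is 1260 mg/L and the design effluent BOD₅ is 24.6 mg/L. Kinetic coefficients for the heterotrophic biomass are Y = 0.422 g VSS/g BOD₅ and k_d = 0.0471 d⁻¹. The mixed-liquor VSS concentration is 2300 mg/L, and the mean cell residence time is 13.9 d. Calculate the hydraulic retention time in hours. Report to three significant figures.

τ ≈ 45.7 h

Steady-state biomass mass balance: V·X·(1 + k_d·θ_c) = Y·Q·(S₀ − S)·θ_c, so V = 0.422 × 729 × (1260 − 24.6) × 13.9 / [2300 × (1 + 0.0471 × 13.9)] = 5.28×10^6 / 3806 = 1388 m³.
HRT = V/Q = 1388 m³ / 729 m³·d⁻¹ = 1.904 d × 24 = 45.70 h.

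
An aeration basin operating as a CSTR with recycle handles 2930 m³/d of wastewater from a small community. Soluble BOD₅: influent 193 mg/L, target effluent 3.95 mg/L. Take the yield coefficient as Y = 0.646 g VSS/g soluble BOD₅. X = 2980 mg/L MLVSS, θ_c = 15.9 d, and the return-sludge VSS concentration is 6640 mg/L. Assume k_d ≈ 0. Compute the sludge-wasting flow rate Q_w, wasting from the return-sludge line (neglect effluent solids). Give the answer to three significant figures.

Biomass mass balance (decay neglected): V·X = Y·Q·(S₀ − S)·θ_c, so V = 0.646 × 2930 × (193 − 3.95) × 15.9 / 2980 = 1909 m³.
Wasting from the return line (neglecting effluent solids): Q_w = V·X / (θ_c·X_r) = 1909 × 2980 / (15.9 × 6640) = 53.89 m³/d.

Q_w ≈ 53.9 m³/d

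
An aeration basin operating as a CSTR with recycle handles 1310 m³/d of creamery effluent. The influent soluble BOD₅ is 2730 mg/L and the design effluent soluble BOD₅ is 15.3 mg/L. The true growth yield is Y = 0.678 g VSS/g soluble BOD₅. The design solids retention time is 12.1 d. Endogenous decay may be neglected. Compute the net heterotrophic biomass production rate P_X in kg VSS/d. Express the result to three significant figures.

No decay correction is needed, so Y_obs = Y = 0.678.
Mass of soluble BOD₅ removed per day: Q(S₀ − S) = 1310 × 2715 g/m³ = 3556 kg/d.
So the net sludge growth is P_X = 0.6780 × 3556 = 2411 kg VSS/d.

P_X ≈ 2410 kg VSS/d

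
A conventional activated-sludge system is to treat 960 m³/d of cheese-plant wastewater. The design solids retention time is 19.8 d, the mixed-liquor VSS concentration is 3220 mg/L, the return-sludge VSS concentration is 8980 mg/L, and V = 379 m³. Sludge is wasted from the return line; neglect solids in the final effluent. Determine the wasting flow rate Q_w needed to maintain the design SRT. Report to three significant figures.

Q_w = (V·X)/(θ_c X_r) = 379.0 × 3220 / (19.8 × 8980) = 6.864 m³/d.

Q_w ≈ 6.86 m³/d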